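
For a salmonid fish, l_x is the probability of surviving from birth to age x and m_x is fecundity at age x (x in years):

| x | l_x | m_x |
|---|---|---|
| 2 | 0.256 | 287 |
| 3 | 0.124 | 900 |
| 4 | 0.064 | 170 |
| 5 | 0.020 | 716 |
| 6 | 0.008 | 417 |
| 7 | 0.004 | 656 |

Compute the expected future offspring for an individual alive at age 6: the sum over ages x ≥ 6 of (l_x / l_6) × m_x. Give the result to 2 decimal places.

l_6 = 0.008. Conditional survival from age 6 to x is l_x / l_6.
  x=6: (0.008/0.008) × 417 = 417.0000
  x=7: (0.004/0.008) × 656 = 328.0000
Sum = 417.0000 + 328.0000 = 745.0000

745.00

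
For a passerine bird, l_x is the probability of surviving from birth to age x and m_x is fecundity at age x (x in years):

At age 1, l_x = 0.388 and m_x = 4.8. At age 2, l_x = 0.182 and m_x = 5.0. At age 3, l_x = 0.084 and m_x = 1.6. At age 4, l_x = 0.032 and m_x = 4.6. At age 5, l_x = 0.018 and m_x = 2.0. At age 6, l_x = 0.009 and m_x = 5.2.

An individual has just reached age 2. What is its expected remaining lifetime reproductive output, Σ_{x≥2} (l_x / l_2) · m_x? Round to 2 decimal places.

l_2 = 0.182. Conditional survival from age 2 to x is l_x / l_2.
  x=2: (0.182/0.182) × 5.0 = 5.0000
  x=3: (0.084/0.182) × 1.6 = 0.7385
  x=4: (0.032/0.182) × 4.6 = 0.8088
  x=5: (0.018/0.182) × 2.0 = 0.1978
  x=6: (0.009/0.182) × 5.2 = 0.2571
Sum = 5.0000 + 0.7385 + 0.8088 + 0.1978 + 0.2571 = 7.0022

7.00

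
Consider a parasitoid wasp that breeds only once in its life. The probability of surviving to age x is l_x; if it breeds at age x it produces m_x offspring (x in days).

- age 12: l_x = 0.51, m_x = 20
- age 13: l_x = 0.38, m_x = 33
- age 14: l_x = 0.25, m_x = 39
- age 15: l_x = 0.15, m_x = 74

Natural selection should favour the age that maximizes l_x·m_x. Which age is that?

Expected offspring if breeding at age x = l_x × m_x:
  age 12: 0.51 × 20 = 10.200
  age 13: 0.38 × 33 = 12.540
  age 14: 0.25 × 39 = 9.750
  age 15: 0.15 × 74 = 11.100
Maximum at age 13 (12.540).

13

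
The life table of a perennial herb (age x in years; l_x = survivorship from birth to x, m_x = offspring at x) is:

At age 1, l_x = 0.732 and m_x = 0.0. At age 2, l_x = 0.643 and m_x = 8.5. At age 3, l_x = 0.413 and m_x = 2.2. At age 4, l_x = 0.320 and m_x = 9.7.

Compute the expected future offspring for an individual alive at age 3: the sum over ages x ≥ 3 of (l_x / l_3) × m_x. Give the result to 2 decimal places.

l_3 = 0.413. Conditional survival from age 3 to x is l_x / l_3.
  x=3: (0.413/0.413) × 2.2 = 2.2000
  x=4: (0.320/0.413) × 9.7 = 7.5157
Sum = 2.2000 + 7.5157 = 9.7157

9.72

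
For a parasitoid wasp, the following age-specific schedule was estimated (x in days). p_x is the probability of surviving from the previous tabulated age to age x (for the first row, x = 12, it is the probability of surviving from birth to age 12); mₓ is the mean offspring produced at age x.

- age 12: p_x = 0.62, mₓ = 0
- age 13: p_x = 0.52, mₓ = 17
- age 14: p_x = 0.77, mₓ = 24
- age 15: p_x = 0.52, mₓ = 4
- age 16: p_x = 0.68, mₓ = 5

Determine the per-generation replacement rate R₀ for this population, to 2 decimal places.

Survivorship from birth: l_x = p_12·p_13·…·p_x.
  l_12 = 0.62000
  l_13 = 0.32240
  l_14 = 0.24825
  l_15 = 0.12909
  l_16 = 0.08778
R₀ = Σ l_x mₓ:
  age 12: 0.62000 × 0 = 0.0000
  age 13: 0.32240 × 17 = 5.4808
  age 14: 0.24825 × 24 = 5.9580
  age 15: 0.12909 × 4 = 0.5164
  age 16: 0.08778 × 5 = 0.4389
R₀ = 0.0000 + 5.4808 + 5.9580 + 0.5164 + 0.4389 = 12.3941

12.39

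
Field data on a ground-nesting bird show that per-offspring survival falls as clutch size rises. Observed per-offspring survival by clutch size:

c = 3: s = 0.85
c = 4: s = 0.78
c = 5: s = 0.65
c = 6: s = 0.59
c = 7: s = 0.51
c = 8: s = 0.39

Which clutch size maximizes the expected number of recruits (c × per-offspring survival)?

Expected recruits = c × s(c):
  c=3: 3 × 0.85 = 2.550
  c=4: 4 × 0.78 = 3.120
  c=5: 5 × 0.65 = 3.250
  c=6: 6 × 0.59 = 3.540
  c=7: 7 × 0.51 = 3.570
  c=8: 8 × 0.39 = 3.120
Maximum at c = 7 (3.570 recruits).

7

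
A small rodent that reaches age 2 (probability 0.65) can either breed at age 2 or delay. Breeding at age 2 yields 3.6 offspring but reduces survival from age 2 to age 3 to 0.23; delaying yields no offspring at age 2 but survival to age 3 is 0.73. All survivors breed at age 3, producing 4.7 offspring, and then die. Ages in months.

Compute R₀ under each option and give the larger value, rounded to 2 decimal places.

breed at age 2: R₀ = 0.65 × (3.6 + 0.23 × 4.7) = 0.65 × 4.6810 = 3.0427
delay to age 3: R₀ = 0.65 × (0.73 × 4.7) = 0.65 × 3.4310 = 2.2302
Higher: breed at age 2 (3.0427).

3.04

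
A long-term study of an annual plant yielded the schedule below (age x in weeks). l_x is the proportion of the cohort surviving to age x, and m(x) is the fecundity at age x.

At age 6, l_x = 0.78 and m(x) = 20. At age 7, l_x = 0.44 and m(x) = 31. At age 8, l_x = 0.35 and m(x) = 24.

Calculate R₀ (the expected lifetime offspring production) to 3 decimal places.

R₀ = Σ l_x m(x):
  age 6: 0.78 × 20 = 15.6000
  age 7: 0.44 × 31 = 13.6400
  age 8: 0.35 × 24 = 8.4000
R₀ = 15.6000 + 13.6400 + 8.4000 = 37.6400

37.640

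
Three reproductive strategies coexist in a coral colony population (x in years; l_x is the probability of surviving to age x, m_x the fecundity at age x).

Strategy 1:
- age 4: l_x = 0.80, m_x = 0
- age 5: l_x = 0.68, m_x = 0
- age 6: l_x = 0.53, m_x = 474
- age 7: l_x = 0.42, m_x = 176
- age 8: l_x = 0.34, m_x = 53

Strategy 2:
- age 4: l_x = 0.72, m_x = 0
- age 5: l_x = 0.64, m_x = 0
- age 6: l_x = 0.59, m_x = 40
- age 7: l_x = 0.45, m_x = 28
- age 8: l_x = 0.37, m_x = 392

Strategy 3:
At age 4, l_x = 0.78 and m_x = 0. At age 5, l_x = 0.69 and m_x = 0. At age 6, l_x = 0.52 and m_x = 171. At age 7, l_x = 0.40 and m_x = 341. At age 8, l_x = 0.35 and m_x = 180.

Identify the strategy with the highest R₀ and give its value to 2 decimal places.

343.16

Strategy 1: R₀ = 0.80×0 + 0.68×0 + 0.53×474 + 0.42×176 + 0.34×53 = 343.1600
Strategy 2: R₀ = 0.72×0 + 0.64×0 + 0.59×40 + 0.45×28 + 0.37×392 = 181.2400
Strategy 3: R₀ = 0.78×0 + 0.69×0 + 0.52×171 + 0.40×341 + 0.35×180 = 288.3200
Highest R₀: strategy 1 with 343.1600.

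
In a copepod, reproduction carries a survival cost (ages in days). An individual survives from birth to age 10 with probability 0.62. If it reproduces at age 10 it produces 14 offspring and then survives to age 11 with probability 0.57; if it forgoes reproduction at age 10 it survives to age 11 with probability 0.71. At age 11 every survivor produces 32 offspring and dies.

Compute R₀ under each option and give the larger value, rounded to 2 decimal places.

19.99

breed at age 10: R₀ = 0.62 × (14 + 0.57 × 32) = 0.62 × 32.2400 = 19.9888
delay to age 11: R₀ = 0.62 × (0.71 × 32) = 0.62 × 22.7200 = 14.0864
Higher: breed at age 10 (19.9888).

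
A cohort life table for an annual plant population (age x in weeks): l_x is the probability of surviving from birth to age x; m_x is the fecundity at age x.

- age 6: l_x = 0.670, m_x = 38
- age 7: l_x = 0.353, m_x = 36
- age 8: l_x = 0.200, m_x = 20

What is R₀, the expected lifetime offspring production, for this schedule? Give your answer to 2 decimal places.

R₀ = Σ l_x m_x:
  age 6: 0.670 × 38 = 25.4600
  age 7: 0.353 × 36 = 12.7080
  age 8: 0.200 × 20 = 4.0000
R₀ = 25.4600 + 12.7080 + 4.0000 = 42.1680

42.17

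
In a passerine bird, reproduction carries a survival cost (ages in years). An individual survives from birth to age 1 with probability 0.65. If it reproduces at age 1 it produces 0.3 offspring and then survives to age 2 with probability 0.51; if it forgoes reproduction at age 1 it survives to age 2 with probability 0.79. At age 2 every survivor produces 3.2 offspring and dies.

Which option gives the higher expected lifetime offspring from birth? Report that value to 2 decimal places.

breed at age 1: R₀ = 0.65 × (0.3 + 0.51 × 3.2) = 0.65 × 1.9320 = 1.2558
delay to age 2: R₀ = 0.65 × (0.79 × 3.2) = 0.65 × 2.5280 = 1.6432
Higher: delay to age 2 (1.6432).

1.64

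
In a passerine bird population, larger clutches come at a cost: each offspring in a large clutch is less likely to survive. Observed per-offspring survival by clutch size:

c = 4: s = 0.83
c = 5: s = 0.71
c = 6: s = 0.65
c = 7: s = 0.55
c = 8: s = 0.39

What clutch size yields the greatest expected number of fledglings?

6

Expected fledglings = c × s(c):
  c=4: 4 × 0.83 = 3.320
  c=5: 5 × 0.71 = 3.550
  c=6: 6 × 0.65 = 3.900
  c=7: 7 × 0.55 = 3.850
  c=8: 8 × 0.39 = 3.120
Maximum at c = 6 (3.900 fledglings).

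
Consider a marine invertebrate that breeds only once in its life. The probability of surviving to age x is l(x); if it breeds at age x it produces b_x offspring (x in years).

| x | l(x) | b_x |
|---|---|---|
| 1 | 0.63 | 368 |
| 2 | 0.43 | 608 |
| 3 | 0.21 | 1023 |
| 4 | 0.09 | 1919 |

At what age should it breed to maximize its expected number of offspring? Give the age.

2

Expected offspring if breeding at age x = l(x) × b_x:
  age 1: 0.63 × 368 = 231.840
  age 2: 0.43 × 608 = 261.440
  age 3: 0.21 × 1023 = 214.830
  age 4: 0.09 × 1919 = 172.710
Maximum at age 2 (261.440).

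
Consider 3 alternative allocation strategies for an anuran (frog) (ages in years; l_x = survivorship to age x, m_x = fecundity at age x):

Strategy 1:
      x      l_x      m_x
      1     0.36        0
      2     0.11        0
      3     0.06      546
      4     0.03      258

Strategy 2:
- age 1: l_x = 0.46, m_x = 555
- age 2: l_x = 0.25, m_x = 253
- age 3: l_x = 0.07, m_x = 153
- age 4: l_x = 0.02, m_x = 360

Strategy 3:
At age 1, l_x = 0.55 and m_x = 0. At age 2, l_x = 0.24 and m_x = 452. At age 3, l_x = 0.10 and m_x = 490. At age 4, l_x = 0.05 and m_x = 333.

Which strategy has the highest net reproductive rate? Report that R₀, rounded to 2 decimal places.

336.46

Strategy 1: R₀ = 0.36×0 + 0.11×0 + 0.06×546 + 0.03×258 = 40.5000
Strategy 2: R₀ = 0.46×555 + 0.25×253 + 0.07×153 + 0.02×360 = 336.4600
Strategy 3: R₀ = 0.55×0 + 0.24×452 + 0.10×490 + 0.05×333 = 174.1300
Highest R₀: strategy 2 with 336.4600.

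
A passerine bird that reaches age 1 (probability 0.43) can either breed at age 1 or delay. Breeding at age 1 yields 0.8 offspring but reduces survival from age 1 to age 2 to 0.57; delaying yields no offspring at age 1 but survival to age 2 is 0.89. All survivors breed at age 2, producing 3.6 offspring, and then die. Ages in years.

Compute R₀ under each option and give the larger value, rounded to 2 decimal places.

1.38

breed at age 1: R₀ = 0.43 × (0.8 + 0.57 × 3.6) = 0.43 × 2.8520 = 1.2264
delay to age 2: R₀ = 0.43 × (0.89 × 3.6) = 0.43 × 3.2040 = 1.3777
Higher: delay to age 2 (1.3777).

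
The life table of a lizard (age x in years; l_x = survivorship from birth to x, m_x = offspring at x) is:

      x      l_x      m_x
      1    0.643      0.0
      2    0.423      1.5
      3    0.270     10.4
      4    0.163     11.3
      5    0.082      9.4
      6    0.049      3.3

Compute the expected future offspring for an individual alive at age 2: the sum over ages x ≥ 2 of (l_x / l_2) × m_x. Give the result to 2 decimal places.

l_2 = 0.423. Conditional survival from age 2 to x is l_x / l_2.
  x=2: (0.423/0.423) × 1.5 = 1.5000
  x=3: (0.270/0.423) × 10.4 = 6.6383
  x=4: (0.163/0.423) × 11.3 = 4.3544
  x=5: (0.082/0.423) × 9.4 = 1.8222
  x=6: (0.049/0.423) × 3.3 = 0.3823
Sum = 1.5000 + 6.6383 + 4.3544 + 1.8222 + 0.3823 = 14.6972

14.70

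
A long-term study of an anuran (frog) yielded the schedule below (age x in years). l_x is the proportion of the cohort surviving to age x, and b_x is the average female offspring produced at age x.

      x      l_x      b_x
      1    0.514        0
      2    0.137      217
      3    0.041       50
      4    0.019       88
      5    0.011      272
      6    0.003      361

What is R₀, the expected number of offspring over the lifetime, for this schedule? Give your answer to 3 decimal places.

R₀ = Σ l_x b_x:
  age 1: 0.514 × 0 = 0.0000
  age 2: 0.137 × 217 = 29.7290
  age 3: 0.041 × 50 = 2.0500
  age 4: 0.019 × 88 = 1.6720
  age 5: 0.011 × 272 = 2.9920
  age 6: 0.003 × 361 = 1.0830
R₀ = 0.0000 + 29.7290 + 2.0500 + 1.6720 + 2.9920 + 1.0830 = 37.5260

37.526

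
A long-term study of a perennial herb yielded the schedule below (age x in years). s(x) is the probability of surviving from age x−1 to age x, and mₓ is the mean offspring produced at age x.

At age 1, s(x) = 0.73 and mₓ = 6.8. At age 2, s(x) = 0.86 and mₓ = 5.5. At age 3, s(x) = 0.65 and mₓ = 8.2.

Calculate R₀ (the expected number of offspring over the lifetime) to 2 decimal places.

11.76

Survivorship from birth: l_x = s_1·s_2·…·s_x.
  l_1 = 0.73000
  l_2 = 0.62780
  l_3 = 0.40807
R₀ = Σ l_x mₓ:
  age 1: 0.73000 × 6.8 = 4.9640
  age 2: 0.62780 × 5.5 = 3.4529
  age 3: 0.40807 × 8.2 = 3.3462
R₀ = 4.9640 + 3.4529 + 3.3462 = 11.7631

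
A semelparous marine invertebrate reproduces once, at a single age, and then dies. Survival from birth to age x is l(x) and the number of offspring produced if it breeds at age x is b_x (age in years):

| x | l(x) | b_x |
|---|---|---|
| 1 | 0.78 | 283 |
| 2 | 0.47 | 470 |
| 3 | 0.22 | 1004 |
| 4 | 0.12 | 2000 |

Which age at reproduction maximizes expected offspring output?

Expected offspring if breeding at age x = l(x) × b_x:
  age 1: 0.78 × 283 = 220.740
  age 2: 0.47 × 470 = 220.900
  age 3: 0.22 × 1004 = 220.880
  age 4: 0.12 × 2000 = 240.000
Maximum at age 4 (240.000).

4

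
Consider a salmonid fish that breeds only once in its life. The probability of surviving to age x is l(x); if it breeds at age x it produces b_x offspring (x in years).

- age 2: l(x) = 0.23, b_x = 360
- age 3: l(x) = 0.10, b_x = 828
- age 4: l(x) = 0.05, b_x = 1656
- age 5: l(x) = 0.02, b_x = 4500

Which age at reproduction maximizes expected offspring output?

5

Expected offspring if breeding at age x = l(x) × b_x:
  age 2: 0.23 × 360 = 82.800
  age 3: 0.10 × 828 = 82.800
  age 4: 0.05 × 1656 = 82.800
  age 5: 0.02 × 4500 = 90.000
Maximum at age 5 (90.000).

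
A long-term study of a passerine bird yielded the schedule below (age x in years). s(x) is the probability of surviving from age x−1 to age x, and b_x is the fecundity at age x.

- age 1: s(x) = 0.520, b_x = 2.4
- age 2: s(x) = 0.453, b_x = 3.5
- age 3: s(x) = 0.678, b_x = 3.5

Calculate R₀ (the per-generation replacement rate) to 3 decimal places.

Survivorship from birth: l_x = s_1·s_2·…·s_x.
  l_1 = 0.52000
  l_2 = 0.23556
  l_3 = 0.15971
R₀ = Σ l_x b_x:
  age 1: 0.52000 × 2.4 = 1.2480
  age 2: 0.23556 × 3.5 = 0.8245
  age 3: 0.15971 × 3.5 = 0.5590
R₀ = 1.2480 + 0.8245 + 0.5590 = 2.6314

2.631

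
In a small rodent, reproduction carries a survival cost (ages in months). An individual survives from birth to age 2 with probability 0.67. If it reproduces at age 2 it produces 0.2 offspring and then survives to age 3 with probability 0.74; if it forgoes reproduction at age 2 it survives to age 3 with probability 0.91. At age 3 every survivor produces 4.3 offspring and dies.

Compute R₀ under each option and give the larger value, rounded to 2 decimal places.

breed at age 2: R₀ = 0.67 × (0.2 + 0.74 × 4.3) = 0.67 × 3.3820 = 2.2659
delay to age 3: R₀ = 0.67 × (0.91 × 4.3) = 0.67 × 3.9130 = 2.6217
Higher: delay to age 3 (2.6217).

2.62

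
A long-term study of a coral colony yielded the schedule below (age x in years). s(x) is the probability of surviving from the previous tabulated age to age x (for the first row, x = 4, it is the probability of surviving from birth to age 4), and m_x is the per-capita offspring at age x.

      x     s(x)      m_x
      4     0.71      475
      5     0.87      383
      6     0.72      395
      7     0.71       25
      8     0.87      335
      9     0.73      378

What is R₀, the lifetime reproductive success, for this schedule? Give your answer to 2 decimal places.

925.23

Survivorship from birth: l_x = s_4·s_5·…·s_x.
  l_4 = 0.71000
  l_5 = 0.61770
  l_6 = 0.44474
  l_7 = 0.31577
  l_8 = 0.27472
  l_9 = 0.20054
R₀ = Σ l_x m_x:
  age 4: 0.71000 × 475 = 337.2500
  age 5: 0.61770 × 383 = 236.5791
  age 6: 0.44474 × 395 = 175.6723
  age 7: 0.31577 × 25 = 7.8942
  age 8: 0.27472 × 335 = 92.0312
  age 9: 0.20054 × 378 = 75.8041
R₀ = 337.2500 + 236.5791 + 175.6723 + 7.8942 + 92.0312 + 75.8041 = 925.2310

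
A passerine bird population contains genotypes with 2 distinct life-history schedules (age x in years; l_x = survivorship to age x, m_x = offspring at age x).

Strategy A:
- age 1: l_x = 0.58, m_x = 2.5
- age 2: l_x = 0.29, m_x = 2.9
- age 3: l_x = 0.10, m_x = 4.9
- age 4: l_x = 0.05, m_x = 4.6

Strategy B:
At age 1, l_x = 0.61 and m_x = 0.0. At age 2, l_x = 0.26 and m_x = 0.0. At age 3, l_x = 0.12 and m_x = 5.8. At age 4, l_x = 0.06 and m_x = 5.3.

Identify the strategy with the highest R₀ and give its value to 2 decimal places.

Strategy A: R₀ = 0.58×2.5 + 0.29×2.9 + 0.10×4.9 + 0.05×4.6 = 3.0110
Strategy B: R₀ = 0.61×0.0 + 0.26×0.0 + 0.12×5.8 + 0.06×5.3 = 1.0140
Highest R₀: strategy A with 3.0110.

3.01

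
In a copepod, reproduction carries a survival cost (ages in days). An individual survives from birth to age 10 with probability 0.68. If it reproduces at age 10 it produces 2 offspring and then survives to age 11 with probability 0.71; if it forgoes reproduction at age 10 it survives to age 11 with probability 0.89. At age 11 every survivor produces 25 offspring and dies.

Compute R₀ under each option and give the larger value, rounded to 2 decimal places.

15.13

breed at age 10: R₀ = 0.68 × (2 + 0.71 × 25) = 0.68 × 19.7500 = 13.4300
delay to age 11: R₀ = 0.68 × (0.89 × 25) = 0.68 × 22.2500 = 15.1300
Higher: delay to age 11 (15.1300).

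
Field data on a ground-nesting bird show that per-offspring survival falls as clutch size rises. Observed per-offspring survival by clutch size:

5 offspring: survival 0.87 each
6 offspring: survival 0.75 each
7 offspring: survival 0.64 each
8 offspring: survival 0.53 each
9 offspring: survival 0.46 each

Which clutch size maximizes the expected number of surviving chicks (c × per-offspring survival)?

Expected surviving chicks = c × s(c):
  c=5: 5 × 0.87 = 4.350
  c=6: 6 × 0.75 = 4.500
  c=7: 7 × 0.64 = 4.480
  c=8: 8 × 0.53 = 4.240
  c=9: 9 × 0.46 = 4.140
Maximum at c = 6 (4.500 surviving chicks).

6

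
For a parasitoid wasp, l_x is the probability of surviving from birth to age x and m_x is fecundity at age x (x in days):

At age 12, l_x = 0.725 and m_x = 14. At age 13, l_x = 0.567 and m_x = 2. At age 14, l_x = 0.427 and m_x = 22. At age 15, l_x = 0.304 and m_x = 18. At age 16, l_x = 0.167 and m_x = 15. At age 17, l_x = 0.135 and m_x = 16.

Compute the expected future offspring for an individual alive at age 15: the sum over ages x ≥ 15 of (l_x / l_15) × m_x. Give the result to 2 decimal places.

33.35

l_15 = 0.304. Conditional survival from age 15 to x is l_x / l_15.
  x=15: (0.304/0.304) × 18 = 18.0000
  x=16: (0.167/0.304) × 15 = 8.2401
  x=17: (0.135/0.304) × 16 = 7.1053
Sum = 18.0000 + 8.2401 + 7.1053 = 33.3454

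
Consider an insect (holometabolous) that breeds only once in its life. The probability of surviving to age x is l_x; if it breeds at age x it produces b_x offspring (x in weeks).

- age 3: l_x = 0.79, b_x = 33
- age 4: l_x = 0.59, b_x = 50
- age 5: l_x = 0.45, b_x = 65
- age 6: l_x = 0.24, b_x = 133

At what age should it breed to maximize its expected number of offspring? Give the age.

6

Expected offspring if breeding at age x = l_x × b_x:
  age 3: 0.79 × 33 = 26.070
  age 4: 0.59 × 50 = 29.500
  age 5: 0.45 × 65 = 29.250
  age 6: 0.24 × 133 = 31.920
Maximum at age 6 (31.920).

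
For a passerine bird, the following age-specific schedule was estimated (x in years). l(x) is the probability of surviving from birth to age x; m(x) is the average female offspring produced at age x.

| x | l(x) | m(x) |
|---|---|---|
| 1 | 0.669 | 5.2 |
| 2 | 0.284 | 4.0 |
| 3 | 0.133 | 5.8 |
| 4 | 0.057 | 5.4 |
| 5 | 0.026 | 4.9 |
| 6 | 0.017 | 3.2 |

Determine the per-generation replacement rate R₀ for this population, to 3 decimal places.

R₀ = Σ l(x) m(x):
  age 1: 0.669 × 5.2 = 3.4788
  age 2: 0.284 × 4.0 = 1.1360
  age 3: 0.133 × 5.8 = 0.7714
  age 4: 0.057 × 5.4 = 0.3078
  age 5: 0.026 × 4.9 = 0.1274
  age 6: 0.017 × 3.2 = 0.0544
R₀ = 3.4788 + 1.1360 + 0.7714 + 0.3078 + 0.1274 + 0.0544 = 5.8758

5.876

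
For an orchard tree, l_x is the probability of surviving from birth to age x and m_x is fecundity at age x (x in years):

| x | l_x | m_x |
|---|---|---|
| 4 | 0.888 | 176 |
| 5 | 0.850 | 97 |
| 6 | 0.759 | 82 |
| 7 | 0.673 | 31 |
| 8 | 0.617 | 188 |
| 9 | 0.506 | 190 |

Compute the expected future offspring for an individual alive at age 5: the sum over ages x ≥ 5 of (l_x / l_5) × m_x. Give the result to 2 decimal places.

l_5 = 0.850. Conditional survival from age 5 to x is l_x / l_5.
  x=5: (0.850/0.850) × 97 = 97.0000
  x=6: (0.759/0.850) × 82 = 73.2212
  x=7: (0.673/0.850) × 31 = 24.5447
  x=8: (0.617/0.850) × 188 = 136.4659
  x=9: (0.506/0.850) × 190 = 113.1059
Sum = 97.0000 + 73.2212 + 24.5447 + 136.4659 + 113.1059 = 444.3376

444.34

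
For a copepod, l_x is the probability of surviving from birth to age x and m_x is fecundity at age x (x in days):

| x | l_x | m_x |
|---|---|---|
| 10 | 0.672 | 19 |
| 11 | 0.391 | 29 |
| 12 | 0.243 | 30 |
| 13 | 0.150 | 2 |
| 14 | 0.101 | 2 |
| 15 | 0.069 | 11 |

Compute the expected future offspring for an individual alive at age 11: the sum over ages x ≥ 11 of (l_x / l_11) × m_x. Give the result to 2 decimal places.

l_11 = 0.391. Conditional survival from age 11 to x is l_x / l_11.
  x=11: (0.391/0.391) × 29 = 29.0000
  x=12: (0.243/0.391) × 30 = 18.6445
  x=13: (0.150/0.391) × 2 = 0.7673
  x=14: (0.101/0.391) × 2 = 0.5166
  x=15: (0.069/0.391) × 11 = 1.9412
Sum = 29.0000 + 18.6445 + 0.7673 + 0.5166 + 1.9412 = 50.8696

50.87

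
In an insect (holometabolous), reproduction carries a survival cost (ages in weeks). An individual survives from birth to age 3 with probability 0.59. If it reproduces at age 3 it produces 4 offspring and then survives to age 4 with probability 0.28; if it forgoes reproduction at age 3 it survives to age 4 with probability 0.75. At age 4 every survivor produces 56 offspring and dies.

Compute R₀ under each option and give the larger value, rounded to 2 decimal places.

breed at age 3: R₀ = 0.59 × (4 + 0.28 × 56) = 0.59 × 19.6800 = 11.6112
delay to age 4: R₀ = 0.59 × (0.75 × 56) = 0.59 × 42.0000 = 24.7800
Higher: delay to age 4 (24.7800).

24.78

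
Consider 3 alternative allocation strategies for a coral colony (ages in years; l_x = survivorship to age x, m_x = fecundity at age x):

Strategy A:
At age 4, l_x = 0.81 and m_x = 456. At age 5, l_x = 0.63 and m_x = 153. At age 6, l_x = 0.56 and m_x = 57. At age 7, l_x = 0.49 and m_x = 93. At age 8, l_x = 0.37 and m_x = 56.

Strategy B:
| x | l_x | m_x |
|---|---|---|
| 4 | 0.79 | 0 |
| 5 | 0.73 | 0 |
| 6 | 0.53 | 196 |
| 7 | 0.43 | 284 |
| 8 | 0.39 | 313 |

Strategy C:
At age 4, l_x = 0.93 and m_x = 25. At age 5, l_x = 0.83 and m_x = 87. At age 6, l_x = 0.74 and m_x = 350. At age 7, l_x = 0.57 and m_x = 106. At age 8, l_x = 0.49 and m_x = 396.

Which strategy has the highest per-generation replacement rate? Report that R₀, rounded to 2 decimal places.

608.92

Strategy A: R₀ = 0.81×456 + 0.63×153 + 0.56×57 + 0.49×93 + 0.37×56 = 563.9600
Strategy B: R₀ = 0.79×0 + 0.73×0 + 0.53×196 + 0.43×284 + 0.39×313 = 348.0700
Strategy C: R₀ = 0.93×25 + 0.83×87 + 0.74×350 + 0.57×106 + 0.49×396 = 608.9200
Highest R₀: strategy C with 608.9200.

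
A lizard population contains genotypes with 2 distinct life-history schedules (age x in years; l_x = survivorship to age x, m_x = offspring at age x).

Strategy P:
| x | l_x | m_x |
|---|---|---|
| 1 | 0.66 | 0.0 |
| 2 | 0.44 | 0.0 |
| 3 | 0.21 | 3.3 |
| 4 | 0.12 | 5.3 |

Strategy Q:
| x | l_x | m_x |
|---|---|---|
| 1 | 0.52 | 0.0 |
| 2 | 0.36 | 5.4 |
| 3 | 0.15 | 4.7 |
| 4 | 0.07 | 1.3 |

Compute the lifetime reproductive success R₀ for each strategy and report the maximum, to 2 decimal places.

2.74

Strategy P: R₀ = 0.66×0.0 + 0.44×0.0 + 0.21×3.3 + 0.12×5.3 = 1.3290
Strategy Q: R₀ = 0.52×0.0 + 0.36×5.4 + 0.15×4.7 + 0.07×1.3 = 2.7400
Highest R₀: strategy Q with 2.7400.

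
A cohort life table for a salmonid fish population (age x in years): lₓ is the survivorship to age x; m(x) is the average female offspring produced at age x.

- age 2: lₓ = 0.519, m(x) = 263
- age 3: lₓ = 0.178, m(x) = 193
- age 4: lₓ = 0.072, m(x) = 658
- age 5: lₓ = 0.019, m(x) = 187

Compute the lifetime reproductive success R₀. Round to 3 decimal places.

R₀ = Σ lₓ m(x):
  age 2: 0.519 × 263 = 136.4970
  age 3: 0.178 × 193 = 34.3540
  age 4: 0.072 × 658 = 47.3760
  age 5: 0.019 × 187 = 3.5530
R₀ = 136.4970 + 34.3540 + 47.3760 + 3.5530 = 221.7800

221.780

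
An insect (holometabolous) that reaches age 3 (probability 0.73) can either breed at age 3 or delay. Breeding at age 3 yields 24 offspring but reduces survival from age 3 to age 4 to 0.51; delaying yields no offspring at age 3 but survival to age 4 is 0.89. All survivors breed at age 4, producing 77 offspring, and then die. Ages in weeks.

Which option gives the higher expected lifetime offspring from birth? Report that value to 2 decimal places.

breed at age 3: R₀ = 0.73 × (24 + 0.51 × 77) = 0.73 × 63.2700 = 46.1871
delay to age 4: R₀ = 0.73 × (0.89 × 77) = 0.73 × 68.5300 = 50.0269
Higher: delay to age 4 (50.0269).

50.03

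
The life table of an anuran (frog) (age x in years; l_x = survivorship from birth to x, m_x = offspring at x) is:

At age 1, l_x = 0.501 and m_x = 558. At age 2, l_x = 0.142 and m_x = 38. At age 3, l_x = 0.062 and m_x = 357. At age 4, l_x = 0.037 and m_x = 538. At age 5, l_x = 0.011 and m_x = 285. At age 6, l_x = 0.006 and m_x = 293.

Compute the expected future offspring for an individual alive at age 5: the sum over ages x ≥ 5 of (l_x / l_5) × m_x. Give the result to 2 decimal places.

l_5 = 0.011. Conditional survival from age 5 to x is l_x / l_5.
  x=5: (0.011/0.011) × 285 = 285.0000
  x=6: (0.006/0.011) × 293 = 159.8182
Sum = 285.0000 + 159.8182 = 444.8182

444.82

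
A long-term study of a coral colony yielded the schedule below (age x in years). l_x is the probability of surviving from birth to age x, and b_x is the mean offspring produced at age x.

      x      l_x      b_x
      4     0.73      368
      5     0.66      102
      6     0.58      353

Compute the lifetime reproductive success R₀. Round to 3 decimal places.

R₀ = Σ l_x b_x:
  age 4: 0.73 × 368 = 268.6400
  age 5: 0.66 × 102 = 67.3200
  age 6: 0.58 × 353 = 204.7400
R₀ = 268.6400 + 67.3200 + 204.7400 = 540.7000

540.700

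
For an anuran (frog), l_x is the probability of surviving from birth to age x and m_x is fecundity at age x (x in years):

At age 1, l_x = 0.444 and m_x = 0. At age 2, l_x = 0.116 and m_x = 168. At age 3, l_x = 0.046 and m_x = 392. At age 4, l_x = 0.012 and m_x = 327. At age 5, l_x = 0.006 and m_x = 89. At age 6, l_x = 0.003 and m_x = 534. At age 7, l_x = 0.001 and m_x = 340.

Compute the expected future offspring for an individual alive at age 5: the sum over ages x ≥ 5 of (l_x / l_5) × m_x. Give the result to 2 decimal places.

l_5 = 0.006. Conditional survival from age 5 to x is l_x / l_5.
  x=5: (0.006/0.006) × 89 = 89.0000
  x=6: (0.003/0.006) × 534 = 267.0000
  x=7: (0.001/0.006) × 340 = 56.6667
Sum = 89.0000 + 267.0000 + 56.6667 = 412.6667

412.67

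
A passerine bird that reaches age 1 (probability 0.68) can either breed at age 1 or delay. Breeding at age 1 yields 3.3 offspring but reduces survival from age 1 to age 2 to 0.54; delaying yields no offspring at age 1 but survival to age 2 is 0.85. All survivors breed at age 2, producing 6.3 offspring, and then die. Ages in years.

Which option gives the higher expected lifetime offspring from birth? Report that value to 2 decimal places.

4.56

breed at age 1: R₀ = 0.68 × (3.3 + 0.54 × 6.3) = 0.68 × 6.7020 = 4.5574
delay to age 2: R₀ = 0.68 × (0.85 × 6.3) = 0.68 × 5.3550 = 3.6414
Higher: breed at age 1 (4.5574).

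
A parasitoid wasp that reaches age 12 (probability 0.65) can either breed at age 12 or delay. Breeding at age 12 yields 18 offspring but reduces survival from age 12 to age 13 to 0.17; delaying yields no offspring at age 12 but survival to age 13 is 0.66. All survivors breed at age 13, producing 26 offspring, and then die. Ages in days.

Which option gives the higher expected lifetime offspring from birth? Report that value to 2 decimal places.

breed at age 12: R₀ = 0.65 × (18 + 0.17 × 26) = 0.65 × 22.4200 = 14.5730
delay to age 13: R₀ = 0.65 × (0.66 × 26) = 0.65 × 17.1600 = 11.1540
Higher: breed at age 12 (14.5730).

14.57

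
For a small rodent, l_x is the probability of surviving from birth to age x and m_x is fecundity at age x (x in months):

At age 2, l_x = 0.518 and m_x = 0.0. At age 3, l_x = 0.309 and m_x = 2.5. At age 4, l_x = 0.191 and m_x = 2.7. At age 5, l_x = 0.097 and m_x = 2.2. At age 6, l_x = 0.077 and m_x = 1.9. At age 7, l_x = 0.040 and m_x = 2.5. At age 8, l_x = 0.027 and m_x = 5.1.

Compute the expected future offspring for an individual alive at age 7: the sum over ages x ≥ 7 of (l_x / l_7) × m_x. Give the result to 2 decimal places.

5.94

l_7 = 0.040. Conditional survival from age 7 to x is l_x / l_7.
  x=7: (0.040/0.040) × 2.5 = 2.5000
  x=8: (0.027/0.040) × 5.1 = 3.4425
Sum = 2.5000 + 3.4425 = 5.9425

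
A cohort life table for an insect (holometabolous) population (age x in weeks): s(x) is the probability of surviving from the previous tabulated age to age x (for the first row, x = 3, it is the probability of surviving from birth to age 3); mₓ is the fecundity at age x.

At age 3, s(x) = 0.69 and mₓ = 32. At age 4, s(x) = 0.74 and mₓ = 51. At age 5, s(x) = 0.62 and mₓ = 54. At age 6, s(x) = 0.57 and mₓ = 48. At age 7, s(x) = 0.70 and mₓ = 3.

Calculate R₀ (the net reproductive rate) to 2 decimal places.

Survivorship from birth: l_x = s_3·s_4·…·s_x.
  l_3 = 0.69000
  l_4 = 0.51060
  l_5 = 0.31657
  l_6 = 0.18045
  l_7 = 0.12631
R₀ = Σ l_x mₓ:
  age 3: 0.69000 × 32 = 22.0800
  age 4: 0.51060 × 51 = 26.0406
  age 5: 0.31657 × 54 = 17.0948
  age 6: 0.18045 × 48 = 8.6616
  age 7: 0.12631 × 3 = 0.3789
R₀ = 22.0800 + 26.0406 + 17.0948 + 8.6616 + 0.3789 = 74.2559

74.26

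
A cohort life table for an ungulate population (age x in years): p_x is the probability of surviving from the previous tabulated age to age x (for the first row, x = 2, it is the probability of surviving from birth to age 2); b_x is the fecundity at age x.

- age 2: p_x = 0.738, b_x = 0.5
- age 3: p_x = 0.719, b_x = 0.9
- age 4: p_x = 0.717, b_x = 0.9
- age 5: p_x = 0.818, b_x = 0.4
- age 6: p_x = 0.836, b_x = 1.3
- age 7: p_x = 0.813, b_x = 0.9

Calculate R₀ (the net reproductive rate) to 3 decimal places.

1.842

Survivorship from birth: l_x = p_2·p_3·…·p_x.
  l_2 = 0.73800
  l_3 = 0.53062
  l_4 = 0.38046
  l_5 = 0.31121
  l_6 = 0.26017
  l_7 = 0.21152
R₀ = Σ l_x b_x:
  age 2: 0.73800 × 0.5 = 0.3690
  age 3: 0.53062 × 0.9 = 0.4776
  age 4: 0.38046 × 0.9 = 0.3424
  age 5: 0.31121 × 0.4 = 0.1245
  age 6: 0.26017 × 1.3 = 0.3382
  age 7: 0.21152 × 0.9 = 0.1904
R₀ = 0.3690 + 0.4776 + 0.3424 + 0.1245 + 0.3382 + 0.1904 = 1.8420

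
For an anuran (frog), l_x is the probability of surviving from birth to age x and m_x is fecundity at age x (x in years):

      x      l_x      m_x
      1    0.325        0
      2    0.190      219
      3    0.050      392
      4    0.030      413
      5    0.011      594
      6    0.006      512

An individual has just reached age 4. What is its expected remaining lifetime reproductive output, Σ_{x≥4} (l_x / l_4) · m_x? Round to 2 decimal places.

733.20

l_4 = 0.030. Conditional survival from age 4 to x is l_x / l_4.
  x=4: (0.030/0.030) × 413 = 413.0000
  x=5: (0.011/0.030) × 594 = 217.8000
  x=6: (0.006/0.030) × 512 = 102.4000
Sum = 413.0000 + 217.8000 + 102.4000 = 733.2000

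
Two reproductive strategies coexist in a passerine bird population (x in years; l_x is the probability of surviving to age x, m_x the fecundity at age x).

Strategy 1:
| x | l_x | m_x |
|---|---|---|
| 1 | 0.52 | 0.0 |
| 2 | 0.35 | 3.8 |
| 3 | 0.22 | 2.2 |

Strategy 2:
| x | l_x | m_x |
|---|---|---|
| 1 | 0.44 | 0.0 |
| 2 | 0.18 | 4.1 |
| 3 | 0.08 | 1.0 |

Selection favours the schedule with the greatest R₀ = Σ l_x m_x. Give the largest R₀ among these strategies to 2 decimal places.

1.81

Strategy 1: R₀ = 0.52×0.0 + 0.35×3.8 + 0.22×2.2 = 1.8140
Strategy 2: R₀ = 0.44×0.0 + 0.18×4.1 + 0.08×1.0 = 0.8180
Highest R₀: strategy 1 with 1.8140.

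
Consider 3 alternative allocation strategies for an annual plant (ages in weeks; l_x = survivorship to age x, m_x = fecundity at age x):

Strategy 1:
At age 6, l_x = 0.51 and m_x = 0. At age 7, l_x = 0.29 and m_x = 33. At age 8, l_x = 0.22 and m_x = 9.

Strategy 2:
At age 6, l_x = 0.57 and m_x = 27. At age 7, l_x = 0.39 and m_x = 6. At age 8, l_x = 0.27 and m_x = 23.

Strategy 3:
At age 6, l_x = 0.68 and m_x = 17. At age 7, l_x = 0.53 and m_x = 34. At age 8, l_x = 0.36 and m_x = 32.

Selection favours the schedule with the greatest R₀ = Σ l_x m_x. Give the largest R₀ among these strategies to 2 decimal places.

Strategy 1: R₀ = 0.51×0 + 0.29×33 + 0.22×9 = 11.5500
Strategy 2: R₀ = 0.57×27 + 0.39×6 + 0.27×23 = 23.9400
Strategy 3: R₀ = 0.68×17 + 0.53×34 + 0.36×32 = 41.1000
Highest R₀: strategy 3 with 41.1000.

41.10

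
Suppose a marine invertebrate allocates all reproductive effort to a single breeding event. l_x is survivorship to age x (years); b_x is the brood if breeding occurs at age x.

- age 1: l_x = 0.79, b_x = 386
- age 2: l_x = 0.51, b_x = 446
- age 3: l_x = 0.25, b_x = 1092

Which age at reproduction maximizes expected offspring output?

1

Expected offspring if breeding at age x = l_x × b_x:
  age 1: 0.79 × 386 = 304.940
  age 2: 0.51 × 446 = 227.460
  age 3: 0.25 × 1092 = 273.000
Maximum at age 1 (304.940).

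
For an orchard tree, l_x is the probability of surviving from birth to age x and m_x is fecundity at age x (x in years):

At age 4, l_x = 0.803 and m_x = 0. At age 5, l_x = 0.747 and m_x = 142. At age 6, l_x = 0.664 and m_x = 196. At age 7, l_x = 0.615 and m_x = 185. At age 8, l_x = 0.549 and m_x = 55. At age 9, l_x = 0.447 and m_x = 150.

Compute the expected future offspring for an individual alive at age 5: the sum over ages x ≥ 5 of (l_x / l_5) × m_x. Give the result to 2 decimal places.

l_5 = 0.747. Conditional survival from age 5 to x is l_x / l_5.
  x=5: (0.747/0.747) × 142 = 142.0000
  x=6: (0.664/0.747) × 196 = 174.2222
  x=7: (0.615/0.747) × 185 = 152.3092
  x=8: (0.549/0.747) × 55 = 40.4217
  x=9: (0.447/0.747) × 150 = 89.7590
Sum = 142.0000 + 174.2222 + 152.3092 + 40.4217 + 89.7590 = 598.7122

598.71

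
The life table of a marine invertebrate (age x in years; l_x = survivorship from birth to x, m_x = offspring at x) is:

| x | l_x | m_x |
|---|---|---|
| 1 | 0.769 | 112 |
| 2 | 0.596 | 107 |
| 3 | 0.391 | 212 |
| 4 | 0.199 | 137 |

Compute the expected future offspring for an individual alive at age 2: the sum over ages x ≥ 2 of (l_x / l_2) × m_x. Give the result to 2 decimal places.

l_2 = 0.596. Conditional survival from age 2 to x is l_x / l_2.
  x=2: (0.596/0.596) × 107 = 107.0000
  x=3: (0.391/0.596) × 212 = 139.0805
  x=4: (0.199/0.596) × 137 = 45.7433
Sum = 107.0000 + 139.0805 + 45.7433 = 291.8238

291.82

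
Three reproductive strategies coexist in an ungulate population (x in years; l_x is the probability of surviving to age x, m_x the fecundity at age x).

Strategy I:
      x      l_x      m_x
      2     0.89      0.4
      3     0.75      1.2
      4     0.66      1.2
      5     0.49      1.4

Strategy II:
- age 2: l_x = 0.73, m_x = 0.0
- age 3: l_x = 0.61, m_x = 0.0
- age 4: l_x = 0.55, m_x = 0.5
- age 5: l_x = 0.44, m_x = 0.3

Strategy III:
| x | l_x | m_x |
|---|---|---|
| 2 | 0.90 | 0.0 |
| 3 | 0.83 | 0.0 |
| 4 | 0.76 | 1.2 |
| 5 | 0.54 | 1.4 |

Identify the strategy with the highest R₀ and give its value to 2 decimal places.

Strategy I: R₀ = 0.89×0.4 + 0.75×1.2 + 0.66×1.2 + 0.49×1.4 = 2.7340
Strategy II: R₀ = 0.73×0.0 + 0.61×0.0 + 0.55×0.5 + 0.44×0.3 = 0.4070
Strategy III: R₀ = 0.90×0.0 + 0.83×0.0 + 0.76×1.2 + 0.54×1.4 = 1.6680
Highest R₀: strategy I with 2.7340.

2.73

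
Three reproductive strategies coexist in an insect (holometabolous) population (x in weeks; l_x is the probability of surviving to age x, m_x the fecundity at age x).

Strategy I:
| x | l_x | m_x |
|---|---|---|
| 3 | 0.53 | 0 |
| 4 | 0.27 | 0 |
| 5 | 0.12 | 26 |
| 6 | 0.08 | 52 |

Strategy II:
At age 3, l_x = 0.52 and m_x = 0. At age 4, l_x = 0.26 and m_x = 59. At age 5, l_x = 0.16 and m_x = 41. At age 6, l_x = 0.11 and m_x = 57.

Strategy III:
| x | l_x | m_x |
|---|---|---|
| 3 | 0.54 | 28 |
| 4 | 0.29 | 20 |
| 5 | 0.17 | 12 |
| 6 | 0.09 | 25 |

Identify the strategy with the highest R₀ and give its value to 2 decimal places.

28.17

Strategy I: R₀ = 0.53×0 + 0.27×0 + 0.12×26 + 0.08×52 = 7.2800
Strategy II: R₀ = 0.52×0 + 0.26×59 + 0.16×41 + 0.11×57 = 28.1700
Strategy III: R₀ = 0.54×28 + 0.29×20 + 0.17×12 + 0.09×25 = 25.2100
Highest R₀: strategy II with 28.1700.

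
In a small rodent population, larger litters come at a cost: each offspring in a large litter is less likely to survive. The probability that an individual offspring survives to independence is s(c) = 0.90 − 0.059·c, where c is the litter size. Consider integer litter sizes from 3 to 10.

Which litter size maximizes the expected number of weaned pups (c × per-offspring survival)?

8

Expected weaned pups = c × s(c):
  c=3: 3 × 0.723 = 2.169
  c=4: 4 × 0.664 = 2.656
  c=5: 5 × 0.605 = 3.025
  c=6: 6 × 0.546 = 3.276
  c=7: 7 × 0.487 = 3.409
  c=8: 8 × 0.428 = 3.424
  c=9: 9 × 0.369 = 3.321
  c=10: 10 × 0.310 = 3.100
Maximum at c = 8 (3.424 weaned pups).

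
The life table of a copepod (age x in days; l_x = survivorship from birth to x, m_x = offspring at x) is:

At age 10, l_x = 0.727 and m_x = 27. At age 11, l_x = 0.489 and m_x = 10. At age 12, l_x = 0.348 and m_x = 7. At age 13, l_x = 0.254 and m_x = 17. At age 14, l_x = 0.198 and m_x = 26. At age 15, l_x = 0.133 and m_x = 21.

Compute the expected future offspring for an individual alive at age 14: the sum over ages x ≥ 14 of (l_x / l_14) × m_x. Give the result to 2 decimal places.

l_14 = 0.198. Conditional survival from age 14 to x is l_x / l_14.
  x=14: (0.198/0.198) × 26 = 26.0000
  x=15: (0.133/0.198) × 21 = 14.1061
Sum = 26.0000 + 14.1061 = 40.1061

40.11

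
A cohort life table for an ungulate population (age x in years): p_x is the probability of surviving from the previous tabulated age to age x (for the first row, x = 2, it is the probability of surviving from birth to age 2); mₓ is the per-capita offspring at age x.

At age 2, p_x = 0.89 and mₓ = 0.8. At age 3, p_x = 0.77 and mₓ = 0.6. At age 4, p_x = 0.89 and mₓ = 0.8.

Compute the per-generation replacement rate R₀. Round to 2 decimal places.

1.61

Survivorship from birth: l_x = p_2·p_3·…·p_x.
  l_2 = 0.89000
  l_3 = 0.68530
  l_4 = 0.60992
R₀ = Σ l_x mₓ:
  age 2: 0.89000 × 0.8 = 0.7120
  age 3: 0.68530 × 0.6 = 0.4112
  age 4: 0.60992 × 0.8 = 0.4879
R₀ = 0.7120 + 0.4112 + 0.4879 = 1.6111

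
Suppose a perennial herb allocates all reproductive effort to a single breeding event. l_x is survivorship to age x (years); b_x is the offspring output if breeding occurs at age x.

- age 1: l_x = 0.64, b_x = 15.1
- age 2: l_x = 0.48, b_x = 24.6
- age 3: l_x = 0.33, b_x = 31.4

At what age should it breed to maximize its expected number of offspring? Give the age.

Expected offspring if breeding at age x = l_x × b_x:
  age 1: 0.64 × 15.1 = 9.664
  age 2: 0.48 × 24.6 = 11.808
  age 3: 0.33 × 31.4 = 10.362
Maximum at age 2 (11.808).

2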